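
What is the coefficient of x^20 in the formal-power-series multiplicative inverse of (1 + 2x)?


The inverse is 1/(1 + 2x). Apply the geometric identity 1/(1 - y) = sum_{k>=0} y^k with y = -2x:
1/(1 + 2x) = sum_{k>=0} (-2)^k x^k.
So the coefficient of x^20 is (-2)^20 = 1048576.

1048576


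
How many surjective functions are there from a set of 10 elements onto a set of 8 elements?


By inclusion-exclusion on which target elements are missed, the number of surjections from an n-set onto a k-set is
surj(n, k) = sum_{j=0}^{k} (-1)^j C(k, j) (k - j)^n.
Equivalently surj(n, k) = k! * S(n, k), where S(n, k) is the Stirling number of the second kind.
For n = 10, k = 8:
S(10, 8) = 750, so
surj = 8! * 750 = 40320 * 750 = 30240000.

30240000


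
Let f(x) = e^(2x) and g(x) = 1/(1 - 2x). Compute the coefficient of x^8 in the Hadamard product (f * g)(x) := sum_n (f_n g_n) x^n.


Expanding: f_k = 2^k/k! (from e^(2x)) and g_k = 2^k (from 1/(1 - 2x)). So the Hadamard coefficient (f * g)_k = 2^k 2^k / k! = (4)^k / k!.
For k = 8: 4^8/8! = 65536/40320 = 512/315.

512/315


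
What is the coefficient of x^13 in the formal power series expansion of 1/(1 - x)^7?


The expansion 1/(1 - x)^r = sum_{k>=0} C(k + r - 1, r - 1) x^k follows from the multiset / negative-binomial theorem (or from repeated differentiation of the geometric series).
For r = 7 and k = 13:
C(19, 6) = 121645100408832000 / (720 * 6227020800) = 27132.

27132


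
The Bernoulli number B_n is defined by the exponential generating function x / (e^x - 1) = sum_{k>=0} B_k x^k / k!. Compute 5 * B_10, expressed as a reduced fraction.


Bernoulli numbers can also be computed recursively via B_0 = 1 and sum_{j=0}^{m} C(m+1, j) B_j = 0 for m >= 1. Odd-index Bernoulli numbers vanish for k >= 3.
Computing B_10 = 5/66, so 5 * B_10 = 5 * 5/66 = 25/66.

25/66


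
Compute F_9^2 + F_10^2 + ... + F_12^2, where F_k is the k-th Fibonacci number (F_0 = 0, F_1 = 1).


There is a standard identity sum_{k=0}^{N} F_k^2 = F_N * F_{N+1} (proved inductively from the telescoping relation F_k^2 = F_k F_{k+1} - F_{k-1} F_k). Then
sum_{k=9}^{12} F_k^2 = F_12 F_13 - F_8 F_9.
Computing: F_12 = 144, F_13 = 233, F_8 = 21, F_9 = 34.
Sum = 144 * 233 - 21 * 34 = 32838.

32838


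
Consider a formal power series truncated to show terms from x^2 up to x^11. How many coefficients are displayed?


From x^2 to x^11 inclusive, the count is 11 - 2 + 1 = 10.

10


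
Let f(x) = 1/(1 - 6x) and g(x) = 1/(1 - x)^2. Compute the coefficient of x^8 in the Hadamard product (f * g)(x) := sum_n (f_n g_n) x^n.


f has coefficients f_k = 6^k. For g = 1/(1 - x)^2 the coefficient is g_k = C(k + 1, 1) = k + 1. The Hadamard coefficient is (f * g)_k = 6^k * (k + 1).
For k = 8: 6^8 * 9 = 1679616 * 9 = 15116544.

15116544


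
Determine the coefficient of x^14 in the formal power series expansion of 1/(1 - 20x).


The geometric series identity gives 1/(1 - c x) = sum_{k>=0} c^k x^k, so the coefficient of x^k is c^k.
Here c = 20 and k = 14.
Computing: 20^14 = 1638400000000000000

1638400000000000000


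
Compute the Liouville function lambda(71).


The Liouville function is lambda(k) = (-1)^Omega(k), where Omega(k) counts the prime factors of k with multiplicity.
Factoring: 71 = 71, so Omega(71) = 1.
lambda(71) = (-1)^1 = -1.

-1


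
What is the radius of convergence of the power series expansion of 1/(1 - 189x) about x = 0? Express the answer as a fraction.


Expanding 1/(1 - 189x) = sum_{k>=0} 189^k x^k, the series converges when |189x| < 1, i.e., |x| < 1/189.
So the radius of convergence is 1/189 = 1/189.

1/189


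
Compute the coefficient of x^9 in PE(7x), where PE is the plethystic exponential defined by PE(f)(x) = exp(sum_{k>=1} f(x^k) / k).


With f(x) = 7x, the exponent is sum_{k>=1} 7 x^k / k = 7 * (-ln(1 - x)). Exponentiating:
PE(7x) = exp(-7 ln(1 - x)) = 1/(1 - x)^7.
By the negative binomial expansion, [x^n] 1/(1 - x)^7 = C(n + 6, 6).
For n = 9: C(15, 6) = 5005.

5005


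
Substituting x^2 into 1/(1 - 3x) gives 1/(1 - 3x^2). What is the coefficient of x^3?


Since 1/(1 - 3x^2) only has even powers of x,
the coefficient of x^3 (odd) is 0.

0


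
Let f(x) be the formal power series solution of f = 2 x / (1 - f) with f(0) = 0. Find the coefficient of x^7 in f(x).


Apply Lagrange inversion: f = 2 x * phi(f) with phi(t) = 1/(1 - t), so
[x^n] f = 2^n * (1/n) [t^(n-1)] phi(t)^n = 2^n * (1/n) [t^(n-1)] (1 - t)^(-n) = 2^n * (1/n) C(2n - 2, n - 1) = 2^n * C_{n-1}.
For n = 7: C_6 = C(12, 6) / 7 = 924/7 = 132.
With the 2^7 = 128 factor, the coefficient is 128 * 132 = 16896.

16896


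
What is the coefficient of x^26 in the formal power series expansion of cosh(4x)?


The Maclaurin series is cosh(t) = sum_{m>=0} t^(2m) / (2m)!, so substituting t = 4x, only even powers of x are nonzero, with coefficient of x^(2m) equal to 4^(2m) / (2m)!.
For x^26 the coefficient is 4^26/26! = 4503599627370496/403291461126605635584000000 = 536870912/48076088562799171875.

536870912/48076088562799171875


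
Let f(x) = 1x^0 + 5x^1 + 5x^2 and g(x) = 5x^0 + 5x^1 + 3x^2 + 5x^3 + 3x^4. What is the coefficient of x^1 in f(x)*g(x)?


Cauchy product at x^1:
1*5 + 5*5
= 30

30


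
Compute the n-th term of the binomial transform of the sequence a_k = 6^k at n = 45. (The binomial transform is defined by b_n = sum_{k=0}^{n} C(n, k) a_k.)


With a_k = 6^k, b_n = sum_{k=0}^{n} C(n, k) 6^k = (1 + 6)^n by the binomial theorem.
For n = 45: (1 + 6)^45 = 7^45 = 107006904423598033356356300384937784807.

107006904423598033356356300384937784807


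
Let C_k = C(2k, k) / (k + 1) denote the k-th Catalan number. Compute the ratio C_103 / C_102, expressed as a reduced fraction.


Using C_k = (2k)! / (k! (k+1)!), the ratio C_{k+1}/C_k simplifies to
C_{k+1}/C_k = [(2k+2)! / ((k+1)! (k+2)!)] * [k! (k+1)! / (2k)!]
 = (2k+2)(2k+1) / ((k+1)(k+2)) = 2(2k+1) / (k+2).
For k = 102: 2(2*102 + 1) / (102 + 2) = 410/104 = 205/52.

205/52


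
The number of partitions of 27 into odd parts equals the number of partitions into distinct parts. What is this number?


Computing partitions of 27 into odd parts (1, 3, 5, ...):
Using the generating function prod_{k>=0} 1/(1-x^(2k+1)),
the count is 192

192


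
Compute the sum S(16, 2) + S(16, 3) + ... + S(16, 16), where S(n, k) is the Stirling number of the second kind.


By definition, S(n, k) counts partitions of an n-set into exactly k nonempty blocks.
Computing row n = 16 for k = 2..16:
S(16, k): 32767, 7141686, 171798901, 1096190550, 2734926558, 3281882604, 2141764053, 820784250, 193754990, 28936908, 2757118, 165620, 6020, 120, 1
Sum = 10480142146.

10480142146


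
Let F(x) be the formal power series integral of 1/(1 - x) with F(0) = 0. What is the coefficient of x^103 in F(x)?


1/(1 - x) = sum_{k>=0} x^k. Integrating termwise and using F(0) = 0 gives
F(x) = sum_{k>=0} x^(k+1) / (k+1) = sum_{m>=1} x^m / m = -ln(1 - x).
So the coefficient of x^103 is 1/103 = 1/103.

1/103


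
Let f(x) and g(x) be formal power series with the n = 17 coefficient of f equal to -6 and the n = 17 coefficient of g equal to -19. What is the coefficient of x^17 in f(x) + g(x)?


Addition of formal power series is termwise.
The coefficient of x^17 in f + g = -6 + -19
= -25

-25


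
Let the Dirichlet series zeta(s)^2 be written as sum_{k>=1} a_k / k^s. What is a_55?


The Dirichlet convolution of the constant function 1 with itself gives (1 * 1)(k) = sum_{d | k} 1 = d(k), the number of positive divisors of k.
Since zeta(s) = sum_{k>=1} 1/k^s, we have zeta(s)^2 = sum_{k>=1} d(k)/k^s, so a_k = d(k).
For k = 55: the divisors are 1, 5, 11, 55.
Count = 4.

4


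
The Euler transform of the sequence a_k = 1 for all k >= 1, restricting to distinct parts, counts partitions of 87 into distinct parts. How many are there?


Partitions of 87 into distinct parts can be computed via generating function.
Product (1+x)(1+x^2)(1+x^3)...
The coefficient of x^87 = 145578

145578


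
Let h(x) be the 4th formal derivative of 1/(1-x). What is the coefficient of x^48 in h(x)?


Differentiating 4 times: d^4/dx^4 [1/(1-x)] = 4!/(1-x)^5.
The expansion 1/(1-x)^5 = sum_{k>=0} C(k+4, 4) x^k, so the coefficient of x^n in 4!/(1-x)^5 is 4! * C(n+4, 4).
For n = 48: 24 * C(52, 4) = 24 * 270725 = 6497400

6497400


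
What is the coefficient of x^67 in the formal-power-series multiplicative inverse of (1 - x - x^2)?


Let the inverse be f(x) = sum_{k>=0} a_k x^k. From f(x) * (1 - x - x^2) = 1 and matching coefficients:
 x^0: a_0 = 1.
 x^1: a_1 - a_0 = 0, so a_1 = 1.
 x^k (k >= 2): a_k - a_{k-1} - a_{k-2} = 0, i.e. a_k = a_{k-1} + a_{k-2}.
This is the Fibonacci-type recurrence shifted so that a_0 = a_1 = 1.
Iterating: a_0=1, a_1=1, a_2=2, a_3=3, a_4=5, a_5=8, a_6=13, a_7=21, a_8=34, a_9=55, ...
a_67 = 72723460248141.

72723460248141


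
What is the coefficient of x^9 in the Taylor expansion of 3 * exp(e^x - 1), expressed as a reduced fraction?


exp(e^x - 1) = sum_{k>=0} Bell_k x^k / k!, where Bell_k is the k-th Bell number.
So the coefficient of x^9 is 3 * Bell_9 / 9!.
Computing: Bell_9 = 21147 and 9! = 362880, giving
3 * 21147/362880 = 1007/5760.

1007/5760


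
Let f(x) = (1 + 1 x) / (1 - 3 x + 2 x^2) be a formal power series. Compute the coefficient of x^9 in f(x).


Write f(x) = sum_{k>=0} a_k x^k. Multiplying both sides by 1 - 3 x + 2 x^2 gives
(1 - 3 x + 2 x^2) sum_{k>=0} a_k x^k = 1 + 1 x.
Matching coefficients:
 x^0: a_0 = 1
 x^1: a_1 - 3 a_0 = 1  =>  a_1 = 3*1 + 1 = 4
 x^k (k >= 2): a_k = 3 a_{k-1} - 2 a_{k-2}.
Iterating: a_2 = 10, a_3 = 22, a_4 = 46, a_5 = 94, a_6 = 190, a_7 = 382, a_8 = 766, a_9 = 1534.
So the coefficient of x^9 is 1534.

1534


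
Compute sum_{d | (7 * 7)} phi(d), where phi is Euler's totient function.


First, 7 * 7 = 49. One classical identity is sum_{d | n} phi(d) = n (each k in [1, n] has a unique gcd with n, and among the k's with gcd(k, n) = n/d there are phi(d) of them). So the sum equals 49. We also verify directly:
Divisors of 49: 1, 7, 49.
phi values: 1, 6, 42.
Sum = 49.

49


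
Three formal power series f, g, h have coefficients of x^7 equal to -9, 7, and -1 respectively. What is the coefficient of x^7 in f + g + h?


Series addition is componentwise:
-9 + 7 + -1
= -3

-3


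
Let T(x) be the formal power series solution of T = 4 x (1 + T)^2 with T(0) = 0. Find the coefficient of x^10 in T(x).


Apply the Lagrange inversion formula: if T = 4 x * phi(T) with phi(t) = (1 + t)^2, then [x^n] T = 4^n * (1/n) [t^(n-1)] phi(t)^n = 4^n * (1/n) [t^(n-1)] (1 + t)^(2n) = 4^n * (1/n) C(2n, n-1).
Using the identity C(2n, n-1) = C(2n, n) * n / (n+1), the unscaled factor equals C(2n, n) / (n+1) = C_n, the n-th Catalan number.
For n = 10: C_10 = C(20, 10) / 11 = 184756/11 = 16796.
With the 4^10 = 1048576 factor, the coefficient is 1048576 * 16796 = 17611882496.

17611882496


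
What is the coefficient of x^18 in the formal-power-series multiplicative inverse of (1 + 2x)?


The inverse is 1/(1 + 2x). Apply the geometric identity 1/(1 - y) = sum_{k>=0} y^k with y = -2x:
1/(1 + 2x) = sum_{k>=0} (-2)^k x^k.
So the coefficient of x^18 is (-2)^18 = 262144.

262144


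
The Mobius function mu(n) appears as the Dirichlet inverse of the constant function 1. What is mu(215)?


215 = 5 * 43 (all distinct primes).
mu(215) = (-1)^2 = 1

1


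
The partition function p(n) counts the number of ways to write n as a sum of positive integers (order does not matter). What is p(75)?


Using the generating function prod_{k>=1} 1/(1-x^k), we compute p(75).
By dynamic programming over parts 1 through 75:
p(75) = 8118264

8118264


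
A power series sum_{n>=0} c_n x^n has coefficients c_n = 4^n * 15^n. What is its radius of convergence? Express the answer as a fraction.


By the root test (Cauchy-Hadamard), the radius is R = 1 / limsup_n |c_n|^(1/n).
Here |c_n|^(1/n) = (4^n * 15^n)^(1/n) = 4 * 15 = 60 for all n.
So R = 1/60 = 1/60.

1/60


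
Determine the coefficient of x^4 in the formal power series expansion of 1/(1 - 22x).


The geometric series identity gives 1/(1 - c x) = sum_{k>=0} c^k x^k, so the coefficient of x^k is c^k.
Here c = 22 and k = 4.
Computing: 22^4 = 234256

234256


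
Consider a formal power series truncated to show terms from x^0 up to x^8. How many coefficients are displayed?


From x^0 to x^8 inclusive, the count is 8 - 0 + 1 = 9.

9


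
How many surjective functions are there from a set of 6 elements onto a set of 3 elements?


By inclusion-exclusion on which target elements are missed, the number of surjections from an n-set onto a k-set is
surj(n, k) = sum_{j=0}^{k} (-1)^j C(k, j) (k - j)^n.
Equivalently surj(n, k) = k! * S(n, k), where S(n, k) is the Stirling number of the second kind.
For n = 6, k = 3:
S(6, 3) = 90, so
surj = 3! * 90 = 6 * 90 = 540.

540


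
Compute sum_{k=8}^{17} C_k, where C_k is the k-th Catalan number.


C_8 through C_17: 1430, 4862, 16796, 58786, 208012, 742900, 2674440, 9694845, 35357670, 129644790
Sum = 1430 + 4862 + 16796 + 58786 + 208012 + 742900 + 2674440 + 9694845 + 35357670 + 129644790
= 178404531

178404531


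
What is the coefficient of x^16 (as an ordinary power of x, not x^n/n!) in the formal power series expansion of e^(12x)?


The exponential series is e^y = sum_{k>=0} y^k / k!. Substituting y = 12x gives
e^(12x) = sum_{k>=0} 12^k x^k / k!.
So the coefficient of x^n is a^n/n! with a = 12, n = 16:
12^16 / 16! = 184884258895036416/20922789888000 = 7739670528/875875

7739670528/875875


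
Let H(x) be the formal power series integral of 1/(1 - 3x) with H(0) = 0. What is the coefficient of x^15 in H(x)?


1/(1 - 3x) = sum_{k>=0} 3^k x^k. Integrating termwise with H(0) = 0:
H(x) = sum_{k>=0} 3^k x^(k+1) / (k+1) = sum_{m>=1} 3^(m-1) x^m / m.
For m = 15: 3^14/15 = 4782969/15 = 1594323/5.

1594323/5


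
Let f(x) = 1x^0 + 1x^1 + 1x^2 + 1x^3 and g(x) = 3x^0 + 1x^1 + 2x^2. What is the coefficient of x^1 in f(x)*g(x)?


Cauchy product at x^1:
1*1 + 1*3
= 4

4


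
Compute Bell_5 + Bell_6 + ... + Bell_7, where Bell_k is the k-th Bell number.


Recall Bell_k counts set partitions of a k-set (with Bell_0 = 1 by convention).
Bell_5 through Bell_7: 52, 203, 877
Sum = 52 + 203 + 877 = 1132.

1132


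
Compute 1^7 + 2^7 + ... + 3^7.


This power sum has a closed form given by Faulhaber's formula
sum_{k=1}^{m} k^p = (1 / (p + 1)) * sum_{j=0}^{p} C(p + 1, j) B_j m^(p + 1 - j),
but for small m direct computation is fastest:
1 + 128 + 2187 = 2316.

2316


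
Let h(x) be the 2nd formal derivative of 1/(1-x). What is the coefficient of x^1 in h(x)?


Differentiating 2 times: d^2/dx^2 [1/(1-x)] = 2!/(1-x)^3.
The expansion 1/(1-x)^3 = sum_{k>=0} C(k+2, 2) x^k, so the coefficient of x^n in 2!/(1-x)^3 is 2! * C(n+2, 2).
For n = 1: 2 * C(3, 2) = 2 * 3 = 6

6


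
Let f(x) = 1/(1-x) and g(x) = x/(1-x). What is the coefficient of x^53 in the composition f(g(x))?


First simplify the composition: f(g(x)) = 1/(1 - x/(1-x)) = (1-x)/((1-x) - x) = (1-x)/(1-2x).
Now extract the coefficient. Write (1-x)/(1-2x) = 1/(1-2x) - x/(1-2x).
The coefficient of x^n in 1/(1-2x) is 2^n, and in x/(1-2x) is 2^(n-1) (for n >= 1).
So the coefficient of x^53 is 2^53 - 2^52 = 9007199254740992 - 4503599627370496 = 4503599627370496.

4503599627370496


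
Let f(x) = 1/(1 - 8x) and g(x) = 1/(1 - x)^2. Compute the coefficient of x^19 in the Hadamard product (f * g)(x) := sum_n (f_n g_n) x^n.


f has coefficients f_k = 8^k. For g = 1/(1 - x)^2 the coefficient is g_k = C(k + 1, 1) = k + 1. The Hadamard coefficient is (f * g)_k = 8^k * (k + 1).
For k = 19: 8^19 * 20 = 144115188075855872 * 20 = 2882303761517117440.

2882303761517117440


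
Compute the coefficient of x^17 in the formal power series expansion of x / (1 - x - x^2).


Let f(x) = sum_{k>=0} a_k x^k. Multiplying f(x) * (1 - x - x^2) = x and matching coefficients gives a_0 = 0, a_1 = 1, and a_k = a_{k-1} + a_{k-2} for k >= 2. These are the Fibonacci numbers F_k.
Iterating from F_0 = 0, F_1 = 1:
F_0=0, F_1=1, F_2=1, F_3=2, F_4=3, F_5=5, F_6=8, F_7=13, F_8=21, F_9=34, ...
F_17 = 1597.

1597


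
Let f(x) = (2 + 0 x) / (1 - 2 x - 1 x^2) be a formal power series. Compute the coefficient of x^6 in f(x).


Write f(x) = sum_{k>=0} a_k x^k. Multiplying both sides by 1 - 2 x - 1 x^2 gives
(1 - 2 x - 1 x^2) sum_{k>=0} a_k x^k = 2 + 0 x.
Matching coefficients:
 x^0: a_0 = 2
 x^1: a_1 - 2 a_0 = 0  =>  a_1 = 2*2 + 0 = 4
 x^k (k >= 2): a_k = 2 a_{k-1} + 1 a_{k-2}.
Iterating: a_2 = 10, a_3 = 24, a_4 = 58, a_5 = 140, a_6 = 338.
So the coefficient of x^6 is 338.

338


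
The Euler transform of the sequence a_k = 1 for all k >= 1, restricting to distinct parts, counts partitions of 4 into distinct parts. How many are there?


Partitions of 4 into distinct parts can be computed via generating function.
Product (1+x)(1+x^2)(1+x^3)...
The coefficient of x^4 = 2

2


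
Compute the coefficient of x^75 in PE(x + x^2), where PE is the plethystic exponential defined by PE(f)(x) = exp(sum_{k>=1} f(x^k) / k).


With f(x) = x + x^2, the exponent is sum_{k>=1} (x^k + x^(2k)) / k = -ln(1 - x) - ln(1 - x^2). Exponentiating:
PE(x + x^2) = 1 / ((1 - x)(1 - x^2)).
This is the generating function for partitions of n into parts of size 1 or 2. The number of 2's can be any j in 0..37, and the rest are 1's, so
[x^75] = floor(75/2) + 1 = 38.

38


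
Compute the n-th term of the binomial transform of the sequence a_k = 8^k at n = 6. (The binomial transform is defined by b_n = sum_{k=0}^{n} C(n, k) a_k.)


With a_k = 8^k, b_n = sum_{k=0}^{n} C(n, k) 8^k = (1 + 8)^n by the binomial theorem.
For n = 6: (1 + 8)^6 = 9^6 = 531441.

531441


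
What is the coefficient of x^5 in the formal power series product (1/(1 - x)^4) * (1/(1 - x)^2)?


Combine the factors: (1/(1 - x)^4) * (1/(1 - x)^2) = 1/(1 - x)^6.
Then use 1/(1 - x)^r = sum_{k>=0} C(k + r - 1, r - 1) x^k with r = 6 and k = 5:
C(10, 5) = 252.

252


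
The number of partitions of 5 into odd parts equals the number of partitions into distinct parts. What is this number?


Computing partitions of 5 into odd parts (1, 3, 5, ...):
Using the generating function prod_{k>=0} 1/(1-x^(2k+1)),
the count is 3

3


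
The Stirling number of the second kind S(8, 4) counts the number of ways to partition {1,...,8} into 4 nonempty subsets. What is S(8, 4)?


Using the explicit formula S(n,k) = (1/k!) sum_{j=0}^{k} (-1)^(k-j) C(k,j) j^n:
S(8, 4) = 1701
Equivalently, S(n,k) is n! times the coefficient of x^n in the EGF (e^x - 1)^k / k!.

1701


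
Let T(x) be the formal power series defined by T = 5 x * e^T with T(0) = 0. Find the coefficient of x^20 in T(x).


Apply the Lagrange inversion formula: if T = 5 x * phi(T) with phi(t) = e^t, then
[x^n] T = 5^n * (1/n) [t^(n-1)] phi(t)^n = 5^n * (1/n) [t^(n-1)] e^(n t) = 5^n * (1/n) * n^(n-1) / (n-1)! = 5^n * n^(n-1) / n!.
When c = 1 this is the Cayley count of rooted labeled trees on n vertices, divided by n!.
For n = 20: 5^20 * 20^19 / 20! = 95367431640625 * 5242880000000000000000000/2432902008176640000 = 3051757812500000000000000000000/14849255421.

3051757812500000000000000000000/14849255421


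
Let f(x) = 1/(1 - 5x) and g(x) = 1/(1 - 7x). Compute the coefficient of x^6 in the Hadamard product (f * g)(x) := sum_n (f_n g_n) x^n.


f has coefficients f_k = 5^k and g has coefficients g_k = 7^k, so the Hadamard product has coefficient (f*g)_k = 5^k * 7^k = 35^k.
For k = 6: 35^6 = 1838265625.

1838265625


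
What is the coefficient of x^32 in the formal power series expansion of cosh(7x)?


The Maclaurin series is cosh(t) = sum_{m>=0} t^(2m) / (2m)!, so substituting t = 7x, only even powers of x are nonzero, with coefficient of x^(2m) equal to 7^(2m) / (2m)!.
For x^32 the coefficient is 7^32/32! = 1104427674243920646305299201/263130836933693530167218012160000000 = 459986536544739960976801/109592185311825710190428160000000.

459986536544739960976801/109592185311825710190428160000000


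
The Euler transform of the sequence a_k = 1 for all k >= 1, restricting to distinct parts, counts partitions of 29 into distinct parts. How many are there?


Partitions of 29 into distinct parts can be computed via generating function.
Product (1+x)(1+x^2)(1+x^3)...
The coefficient of x^29 = 256

256


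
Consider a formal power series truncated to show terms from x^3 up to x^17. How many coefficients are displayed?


From x^3 to x^17 inclusive, the count is 17 - 3 + 1 = 15.

15


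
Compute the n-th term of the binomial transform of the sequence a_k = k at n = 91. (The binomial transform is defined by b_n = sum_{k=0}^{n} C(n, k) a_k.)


With a_k = k, b_n = sum_{k=0}^{n} C(n, k) k. Using k * C(n, k) = n * C(n-1, k-1) gives b_n = n * sum_{k>=1} C(n-1, k-1) = n * 2^(n-1).
For n = 91: 91 * 2^90 = 91 * 1237940039285380274899124224 = 112652543574969605015820304384.

112652543574969605015820304384


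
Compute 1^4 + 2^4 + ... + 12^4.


This power sum has a closed form given by Faulhaber's formula
sum_{k=1}^{m} k^p = (1 / (p + 1)) * sum_{j=0}^{p} C(p + 1, j) B_j m^(p + 1 - j),
but for small m direct computation is fastest:
1 + 16 + 81 + 256 + 625 + 1296 + 2401 + 4096 + 6561 + 10000 + 14641 + 20736 = 60710.

60710


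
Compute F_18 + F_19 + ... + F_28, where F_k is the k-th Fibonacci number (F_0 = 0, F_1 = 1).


Use the identity sum_{k=0}^{N} F_k = F_{N+2} - 1 (which follows from F_{k+2} - F_{k+1} = F_k). Then
sum_{k=18}^{28} F_k = (F_{30} - 1) - (F_{19} - 1) = F_{30} - F_{19}.
Computing: F_{30} = 832040, F_{19} = 4181, so
Sum = 832040 - 4181 = 827859.

827859


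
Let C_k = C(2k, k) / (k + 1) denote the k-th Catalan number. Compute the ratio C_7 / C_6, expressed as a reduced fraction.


Using C_k = (2k)! / (k! (k+1)!), the ratio C_{k+1}/C_k simplifies to
C_{k+1}/C_k = [(2k+2)! / ((k+1)! (k+2)!)] * [k! (k+1)! / (2k)!]
 = (2k+2)(2k+1) / ((k+1)(k+2)) = 2(2k+1) / (k+2).
For k = 6: 2(2*6 + 1) / (6 + 2) = 26/8 = 13/4.

13/4


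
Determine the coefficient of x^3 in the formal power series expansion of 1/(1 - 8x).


The geometric series identity gives 1/(1 - c x) = sum_{k>=0} c^k x^k, so the coefficient of x^k is c^k.
Here c = 8 and k = 3.
Computing: 8^3 = 512

512


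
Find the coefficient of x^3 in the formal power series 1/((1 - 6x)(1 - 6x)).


By partial fractions or Cauchy convolution:
The coefficient equals sum_{k=0}^{3} 6^k * 6^(3-k).
= 864

864


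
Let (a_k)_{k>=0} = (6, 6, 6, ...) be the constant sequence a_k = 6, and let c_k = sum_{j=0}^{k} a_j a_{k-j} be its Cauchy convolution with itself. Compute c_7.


Since a_j = 6 for all j >= 0, the convolution sum becomes
c_k = sum_{j=0}^{k} 6 * 6 = 36 * (k + 1).
Equivalently, the generating function of (a_k) is 6/(1 - x) and its square is 36/(1 - x)^2 = sum_{k>=0} 36(k + 1) x^k.
For k = 7: 36 * 8 = 288.

288


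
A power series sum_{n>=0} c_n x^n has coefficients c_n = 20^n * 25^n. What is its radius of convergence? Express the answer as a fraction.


By the root test (Cauchy-Hadamard), the radius is R = 1 / limsup_n |c_n|^(1/n).
Here |c_n|^(1/n) = (20^n * 25^n)^(1/n) = 20 * 25 = 500 for all n.
So R = 1/500 = 1/500.

1/500


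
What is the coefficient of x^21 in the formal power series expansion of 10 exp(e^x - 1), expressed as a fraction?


exp(e^x - 1) is the exponential generating function for the Bell numbers Bell_k: exp(e^x - 1) = sum_{k>=0} Bell_k x^k / k!.
So the coefficient of x^21 in 10 exp(e^x - 1) is 10 Bell_21 / 21!.
Computing: Bell_21 = 474869816156751 and 21! = 51090942171709440000, giving
10 * 474869816156751/51090942171709440000 = 158289938718917/1703031405723648000.

158289938718917/1703031405723648000


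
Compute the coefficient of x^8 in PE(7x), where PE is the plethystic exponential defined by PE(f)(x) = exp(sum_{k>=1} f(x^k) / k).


With f(x) = 7x, the exponent is sum_{k>=1} 7 x^k / k = 7 * (-ln(1 - x)). Exponentiating:
PE(7x) = exp(-7 ln(1 - x)) = 1/(1 - x)^7.
By the negative binomial expansion, [x^n] 1/(1 - x)^7 = C(n + 6, 6).
For n = 8: C(14, 6) = 3003.

3003


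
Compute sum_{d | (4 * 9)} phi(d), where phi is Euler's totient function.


First, 4 * 9 = 36. One classical identity is sum_{d | n} phi(d) = n (each k in [1, n] has a unique gcd with n, and among the k's with gcd(k, n) = n/d there are phi(d) of them). So the sum equals 36. We also verify directly:
Divisors of 36: 1, 2, 3, 4, 6, 9, 12, 18, 36.
phi values: 1, 1, 2, 2, 2, 6, 4, 6, 12.
Sum = 36.

36


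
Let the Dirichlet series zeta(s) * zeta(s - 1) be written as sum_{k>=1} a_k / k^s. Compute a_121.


Convolution gives a_k = sum_{d | k} d * 1 = sum_{d | k} d = sigma(k), the sum of positive divisors of k.
For k = 121, the divisors are 1, 11, 121, so
sigma(121) = 1 + 11 + 121 = 133.

133


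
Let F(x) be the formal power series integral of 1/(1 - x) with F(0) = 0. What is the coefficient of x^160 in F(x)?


1/(1 - x) = sum_{k>=0} x^k. Integrating termwise and using F(0) = 0 gives
F(x) = sum_{k>=0} x^(k+1) / (k+1) = sum_{m>=1} x^m / m = -ln(1 - x).
So the coefficient of x^160 is 1/160 = 1/160.

1/160


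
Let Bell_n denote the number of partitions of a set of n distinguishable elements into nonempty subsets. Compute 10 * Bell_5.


Bell_5 can be computed from the Bell triangle or from Dobinski's identity Bell_n = (1/e) * sum_{k>=0} k^n / k!.
Computing Bell_5 = 52.
Then 10 * 52 = 520.

520


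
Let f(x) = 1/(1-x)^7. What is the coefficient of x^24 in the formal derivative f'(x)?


Differentiate: d/dx [ 1/(1-x)^r ] = r / (1-x)^(r+1).
Here r = 7, so f'(x) = 7 / (1-x)^8.
The expansion of 1/(1-x)^(r+1) has coefficient of x^n equal to C(n+r, r).
So the coefficient of x^24 in f'(x) is
7 * C(31, 7) = 7 * 2629575 = 18407025

18407025


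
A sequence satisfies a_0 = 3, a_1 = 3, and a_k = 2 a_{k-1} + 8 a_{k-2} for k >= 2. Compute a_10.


The characteristic equation is t^2 - 2 t - 8 = 0, with roots r_1 = 4 and r_2 = -2 (so c_1 = r_1 + r_2, c_2 = -r_1 r_2 as required).
One can use the closed form a_n = A r_1^n + B r_2^n, but direct iteration is more reliable:
a_0 = 3, a_1 = 3, a_2 = 30, a_3 = 84, a_4 = 408, a_5 = 1488, a_6 = 6240, a_7 = 24384, a_8 = 98688, a_9 = 392448, a_10 = 1574400.
So a_10 = 1574400.

1574400


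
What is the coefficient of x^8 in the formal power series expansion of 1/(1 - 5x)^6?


The general identity 1/(1 - c x)^r = sum_{k>=0} c^k C(k + r - 1, r - 1) x^k follows by substituting y = c x into 1/(1 - y)^r = sum_{k>=0} C(k + r - 1, r - 1) y^k.
For c = 5, r = 6, k = 8:
5^8 * C(13, 5) = 390625 * 1287 = 502734375.

502734375


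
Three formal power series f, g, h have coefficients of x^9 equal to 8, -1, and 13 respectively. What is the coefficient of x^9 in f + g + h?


Series addition is componentwise:
8 + -1 + 13
= 20

20


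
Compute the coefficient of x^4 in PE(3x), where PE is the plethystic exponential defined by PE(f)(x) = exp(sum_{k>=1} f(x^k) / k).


With f(x) = 3x, the exponent is sum_{k>=1} 3 x^k / k = 3 * (-ln(1 - x)). Exponentiating:
PE(3x) = exp(-3 ln(1 - x)) = 1/(1 - x)^3.
By the negative binomial expansion, [x^n] 1/(1 - x)^3 = C(n + 2, 2).
For n = 4: C(6, 2) = 15.

15


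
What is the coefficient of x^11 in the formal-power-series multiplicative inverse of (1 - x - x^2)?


Let the inverse be f(x) = sum_{k>=0} a_k x^k. From f(x) * (1 - x - x^2) = 1 and matching coefficients:
 x^0: a_0 = 1.
 x^1: a_1 - a_0 = 0, so a_1 = 1.
 x^k (k >= 2): a_k - a_{k-1} - a_{k-2} = 0, i.e. a_k = a_{k-1} + a_{k-2}.
This is the Fibonacci-type recurrence shifted so that a_0 = a_1 = 1.
Iterating: a_0=1, a_1=1, a_2=2, a_3=3, a_4=5, a_5=8, a_6=13, a_7=21, a_8=34, a_9=55, ...
a_11 = 144.

144


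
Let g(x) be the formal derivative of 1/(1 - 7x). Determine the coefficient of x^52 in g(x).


Differentiate termwise: d/dx sum_{k>=0} 7^k x^k = sum_{k>=1} k 7^k x^(k-1) = sum_{j>=0} (j+1) 7^(j+1) x^j.
Equivalently, d/dx [1/(1 - 7x)] = 7/(1 - 7x)^2.
For j = 52: 53 * 7^53 = 53 * 616873509628062366290756156815389726793178407 = 32694296010287305413410076311215655520038455571.

32694296010287305413410076311215655520038455571


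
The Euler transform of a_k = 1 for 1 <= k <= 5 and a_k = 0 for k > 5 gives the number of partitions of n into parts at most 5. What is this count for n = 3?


Partitions of 3 into parts at most 5:
Using generating function (1-x)^(-1)(1-x^2)^(-1)...(1-x^5)^(-1),
the coefficient of x^3 = 3

3


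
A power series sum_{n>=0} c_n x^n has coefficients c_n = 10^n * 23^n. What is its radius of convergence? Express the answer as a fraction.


By the root test (Cauchy-Hadamard), the radius is R = 1 / limsup_n |c_n|^(1/n).
Here |c_n|^(1/n) = (10^n * 23^n)^(1/n) = 10 * 23 = 230 for all n.
So R = 1/230 = 1/230.

1/230


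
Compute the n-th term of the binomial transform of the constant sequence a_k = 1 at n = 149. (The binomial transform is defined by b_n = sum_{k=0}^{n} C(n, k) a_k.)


With a_k = 1 for all k, b_n = sum_{k=0}^{n} C(n, k) = 2^n by the binomial theorem.
For n = 149: 2^149 = 713623846352979940529142984724747568191373312.

713623846352979940529142984724747568191373312


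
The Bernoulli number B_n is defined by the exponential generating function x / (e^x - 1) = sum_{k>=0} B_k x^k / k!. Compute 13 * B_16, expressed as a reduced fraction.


Bernoulli numbers can also be computed recursively via B_0 = 1 and sum_{j=0}^{m} C(m+1, j) B_j = 0 for m >= 1. Odd-index Bernoulli numbers vanish for k >= 3.
Computing B_16 = -3617/510, so 13 * B_16 = 13 * -3617/510 = -47021/510.

-47021/510


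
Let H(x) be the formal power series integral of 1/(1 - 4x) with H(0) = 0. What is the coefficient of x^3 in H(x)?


1/(1 - 4x) = sum_{k>=0} 4^k x^k. Integrating termwise with H(0) = 0:
H(x) = sum_{k>=0} 4^k x^(k+1) / (k+1) = sum_{m>=1} 4^(m-1) x^m / m.
For m = 3: 4^2/3 = 16/3 = 16/3.

16/3


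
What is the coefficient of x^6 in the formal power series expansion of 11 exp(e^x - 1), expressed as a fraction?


exp(e^x - 1) is the exponential generating function for the Bell numbers Bell_k: exp(e^x - 1) = sum_{k>=0} Bell_k x^k / k!.
So the coefficient of x^6 in 11 exp(e^x - 1) is 11 Bell_6 / 6!.
Computing: Bell_6 = 203 and 6! = 720, giving
11 * 203/720 = 2233/720.

2233/720


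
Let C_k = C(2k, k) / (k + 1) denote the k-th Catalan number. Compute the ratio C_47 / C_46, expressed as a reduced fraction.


Using C_k = (2k)! / (k! (k+1)!), the ratio C_{k+1}/C_k simplifies to
C_{k+1}/C_k = [(2k+2)! / ((k+1)! (k+2)!)] * [k! (k+1)! / (2k)!]
 = (2k+2)(2k+1) / ((k+1)(k+2)) = 2(2k+1) / (k+2).
For k = 46: 2(2*46 + 1) / (46 + 2) = 186/48 = 31/8.

31/8


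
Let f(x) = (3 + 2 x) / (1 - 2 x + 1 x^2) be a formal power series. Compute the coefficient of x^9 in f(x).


Write f(x) = sum_{k>=0} a_k x^k. Multiplying both sides by 1 - 2 x + 1 x^2 gives
(1 - 2 x + 1 x^2) sum_{k>=0} a_k x^k = 3 + 2 x.
Matching coefficients:
 x^0: a_0 = 3
 x^1: a_1 - 2 a_0 = 2  =>  a_1 = 2*3 + 2 = 8
 x^k (k >= 2): a_k = 2 a_{k-1} - 1 a_{k-2}.
Iterating: a_2 = 13, a_3 = 18, a_4 = 23, a_5 = 28, a_6 = 33, a_7 = 38, a_8 = 43, a_9 = 48.
So the coefficient of x^9 is 48.

48


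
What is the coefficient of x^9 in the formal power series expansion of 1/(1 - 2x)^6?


The general identity 1/(1 - c x)^r = sum_{k>=0} c^k C(k + r - 1, r - 1) x^k follows by substituting y = c x into 1/(1 - y)^r = sum_{k>=0} C(k + r - 1, r - 1) y^k.
For c = 2, r = 6, k = 9:
2^9 * C(14, 5) = 512 * 2002 = 1025024.

1025024


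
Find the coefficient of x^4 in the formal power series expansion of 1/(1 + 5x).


Write 1/(1 + c x) = 1/(1 - (-c) x) and apply the geometric-series identity
1/(1 - y) = sum_{k>=0} y^k to get 1/(1 + c x) = sum_{k>=0} (-c)^k x^k.
So the coefficient of x^k is (-c)^k = (-1)^k * c^k.
Here c = 5 and k = 4:
(-5)^4 = 1 * 625 = 625

625


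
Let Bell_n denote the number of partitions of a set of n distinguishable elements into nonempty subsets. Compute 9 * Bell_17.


Bell_17 can be computed from the Bell triangle or from Dobinski's identity Bell_n = (1/e) * sum_{k>=0} k^n / k!.
Computing Bell_17 = 82864869804.
Then 9 * 82864869804 = 745783828236.

745783828236


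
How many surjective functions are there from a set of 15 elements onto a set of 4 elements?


By inclusion-exclusion on which target elements are missed, the number of surjections from an n-set onto a k-set is
surj(n, k) = sum_{j=0}^{k} (-1)^j C(k, j) (k - j)^n.
Equivalently surj(n, k) = k! * S(n, k), where S(n, k) is the Stirling number of the second kind.
For n = 15, k = 4:
S(15, 4) = 42355950, so
surj = 4! * 42355950 = 24 * 42355950 = 1016542800.

1016542800


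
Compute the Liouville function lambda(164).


The Liouville function is lambda(k) = (-1)^Omega(k), where Omega(k) counts the prime factors of k with multiplicity.
Factoring: 164 = 2 * 2 * 41, so Omega(164) = 3.
lambda(164) = (-1)^3 = -1.

-1


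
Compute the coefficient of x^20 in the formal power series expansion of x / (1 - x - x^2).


Let f(x) = sum_{k>=0} a_k x^k. Multiplying f(x) * (1 - x - x^2) = x and matching coefficients gives a_0 = 0, a_1 = 1, and a_k = a_{k-1} + a_{k-2} for k >= 2. These are the Fibonacci numbers F_k.
Iterating from F_0 = 0, F_1 = 1:
F_0=0, F_1=1, F_2=1, F_3=2, F_4=3, F_5=5, F_6=8, F_7=13, F_8=21, F_9=34, ...
F_20 = 6765.

6765


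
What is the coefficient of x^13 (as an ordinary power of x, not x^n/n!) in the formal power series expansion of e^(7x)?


The exponential series is e^y = sum_{k>=0} y^k / k!. Substituting y = 7x gives
e^(7x) = sum_{k>=0} 7^k x^k / k!.
So the coefficient of x^n is a^n/n! with a = 7, n = 13:
7^13 / 13! = 96889010407/6227020800 = 13841287201/889574400

13841287201/889574400


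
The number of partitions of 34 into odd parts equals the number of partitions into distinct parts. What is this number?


Computing partitions of 34 into odd parts (1, 3, 5, ...):
Using the generating function prod_{k>=0} 1/(1-x^(2k+1)),
the count is 512

512


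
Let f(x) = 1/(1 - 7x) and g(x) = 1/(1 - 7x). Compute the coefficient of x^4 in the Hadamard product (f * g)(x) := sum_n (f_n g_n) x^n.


f has coefficients f_k = 7^k and g has coefficients g_k = 7^k, so the Hadamard product has coefficient (f*g)_k = 7^k * 7^k = 49^k.
For k = 4: 49^4 = 5764801.

5764801


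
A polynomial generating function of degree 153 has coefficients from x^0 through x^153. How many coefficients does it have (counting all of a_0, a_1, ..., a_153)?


A polynomial of degree 153 takes the form a_0 + a_1 x + ... + a_153 x^153.
The number of coefficients is 153 + 1 = 154.

154


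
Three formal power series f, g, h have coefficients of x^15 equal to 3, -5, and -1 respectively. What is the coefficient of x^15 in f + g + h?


Series addition is componentwise:
3 + -5 + -1
= -3

-3


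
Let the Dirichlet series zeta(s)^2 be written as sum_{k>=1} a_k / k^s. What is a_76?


The Dirichlet convolution of the constant function 1 with itself gives (1 * 1)(k) = sum_{d | k} 1 = d(k), the number of positive divisors of k.
Since zeta(s) = sum_{k>=1} 1/k^s, we have zeta(s)^2 = sum_{k>=1} d(k)/k^s, so a_k = d(k).
For k = 76: the divisors are 1, 2, 4, 19, 38, 76.
Count = 6.

6


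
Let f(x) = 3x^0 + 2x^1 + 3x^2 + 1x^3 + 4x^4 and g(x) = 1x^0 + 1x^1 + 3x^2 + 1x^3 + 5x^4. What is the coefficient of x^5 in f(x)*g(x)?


Cauchy product at x^5:
2*5 + 3*1 + 1*3 + 4*1
= 20

20


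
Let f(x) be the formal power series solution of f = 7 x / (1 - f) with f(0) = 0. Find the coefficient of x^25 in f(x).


Apply Lagrange inversion: f = 7 x * phi(f) with phi(t) = 1/(1 - t), so
[x^n] f = 7^n * (1/n) [t^(n-1)] phi(t)^n = 7^n * (1/n) [t^(n-1)] (1 - t)^(-n) = 7^n * (1/n) C(2n - 2, n - 1) = 7^n * C_{n-1}.
For n = 25: C_24 = C(48, 24) / 25 = 32247603683100/25 = 1289904147324.
With the 7^25 = 1341068619663964900807 factor, the coefficient is 1341068619663964900807 * 1289904147324 = 1729849974350620304784517574490468.

1729849974350620304784517574490468


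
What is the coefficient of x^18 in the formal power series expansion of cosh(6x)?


The Maclaurin series is cosh(t) = sum_{m>=0} t^(2m) / (2m)!, so substituting t = 6x, only even powers of x are nonzero, with coefficient of x^(2m) equal to 6^(2m) / (2m)!.
For x^18 the coefficient is 6^18/18! = 101559956668416/6402373705728000 = 236196/14889875.

236196/14889875


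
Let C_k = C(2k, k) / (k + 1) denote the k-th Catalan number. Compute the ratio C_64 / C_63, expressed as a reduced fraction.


Using C_k = (2k)! / (k! (k+1)!), the ratio C_{k+1}/C_k simplifies to
C_{k+1}/C_k = [(2k+2)! / ((k+1)! (k+2)!)] * [k! (k+1)! / (2k)!]
 = (2k+2)(2k+1) / ((k+1)(k+2)) = 2(2k+1) / (k+2).
For k = 63: 2(2*63 + 1) / (63 + 2) = 254/65 = 254/65.

254/65


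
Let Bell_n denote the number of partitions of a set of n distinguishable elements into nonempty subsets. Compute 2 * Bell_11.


Bell_11 can be computed from the Bell triangle or from Dobinski's identity Bell_n = (1/e) * sum_{k>=0} k^n / k!.
Computing Bell_11 = 678570.
Then 2 * 678570 = 1357140.

1357140


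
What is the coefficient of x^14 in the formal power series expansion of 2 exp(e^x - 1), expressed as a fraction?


exp(e^x - 1) is the exponential generating function for the Bell numbers Bell_k: exp(e^x - 1) = sum_{k>=0} Bell_k x^k / k!.
So the coefficient of x^14 in 2 exp(e^x - 1) is 2 Bell_14 / 14!.
Computing: Bell_14 = 190899322 and 14! = 87178291200, giving
2 * 190899322/87178291200 = 95449661/21794572800.

95449661/21794572800


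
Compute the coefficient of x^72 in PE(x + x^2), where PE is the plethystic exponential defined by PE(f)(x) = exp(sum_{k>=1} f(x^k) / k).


With f(x) = x + x^2, the exponent is sum_{k>=1} (x^k + x^(2k)) / k = -ln(1 - x) - ln(1 - x^2). Exponentiating:
PE(x + x^2) = 1 / ((1 - x)(1 - x^2)).
This is the generating function for partitions of n into parts of size 1 or 2. The number of 2's can be any j in 0..36, and the rest are 1's, so
[x^72] = floor(72/2) + 1 = 37.

37


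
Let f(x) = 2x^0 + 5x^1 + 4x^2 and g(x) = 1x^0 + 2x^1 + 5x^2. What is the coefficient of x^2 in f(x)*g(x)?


Cauchy product at x^2:
2*5 + 5*2 + 4*1
= 24

24


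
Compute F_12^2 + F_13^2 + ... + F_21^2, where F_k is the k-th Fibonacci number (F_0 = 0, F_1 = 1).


There is a standard identity sum_{k=0}^{N} F_k^2 = F_N * F_{N+1} (proved inductively from the telescoping relation F_k^2 = F_k F_{k+1} - F_{k-1} F_k). Then
sum_{k=12}^{21} F_k^2 = F_21 F_22 - F_11 F_12.
Computing: F_21 = 10946, F_22 = 17711, F_11 = 89, F_12 = 144.
Sum = 10946 * 17711 - 89 * 144 = 193851790.

193851790


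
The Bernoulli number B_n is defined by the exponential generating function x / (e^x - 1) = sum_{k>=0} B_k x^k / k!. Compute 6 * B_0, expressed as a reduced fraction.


Bernoulli numbers can also be computed recursively via B_0 = 1 and sum_{j=0}^{m} C(m+1, j) B_j = 0 for m >= 1. Odd-index Bernoulli numbers vanish for k >= 3.
Computing B_0 = 1, so 6 * B_0 = 6 * 1 = 6.

6


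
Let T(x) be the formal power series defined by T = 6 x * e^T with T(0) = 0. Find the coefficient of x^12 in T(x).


Apply the Lagrange inversion formula: if T = 6 x * phi(T) with phi(t) = e^t, then
[x^n] T = 6^n * (1/n) [t^(n-1)] phi(t)^n = 6^n * (1/n) [t^(n-1)] e^(n t) = 6^n * (1/n) * n^(n-1) / (n-1)! = 6^n * n^(n-1) / n!.
When c = 1 this is the Cayley count of rooted labeled trees on n vertices, divided by n!.
For n = 12: 6^12 * 12^11 / 12! = 2176782336 * 743008370688/479001600 = 6499837226778624/1925.

6499837226778624/1925


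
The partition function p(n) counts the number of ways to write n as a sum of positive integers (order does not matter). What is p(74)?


Using the generating function prod_{k>=1} 1/(1-x^k), we compute p(74).
By dynamic programming over parts 1 through 74:
p(74) = 7089500

7089500


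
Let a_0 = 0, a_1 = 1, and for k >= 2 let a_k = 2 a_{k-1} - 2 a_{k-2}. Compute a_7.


Iterating the recurrence forward:
a_0 = 0
a_1 = 1
a_2 = 2*1 - 2*0 = 2
a_3 = 2*2 - 2*1 = 2
a_4 = 2*2 - 2*2 = 0
a_5 = 2*0 - 2*2 = -4
a_6 = 2*-4 - 2*0 = -8
a_7 = 2*-8 - 2*-4 = -8
So a_7 = -8.

-8


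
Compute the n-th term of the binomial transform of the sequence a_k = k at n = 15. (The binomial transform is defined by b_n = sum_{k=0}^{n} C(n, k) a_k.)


With a_k = k, b_n = sum_{k=0}^{n} C(n, k) k. Using k * C(n, k) = n * C(n-1, k-1) gives b_n = n * sum_{k>=1} C(n-1, k-1) = n * 2^(n-1).
For n = 15: 15 * 2^14 = 15 * 16384 = 245760.

245760
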